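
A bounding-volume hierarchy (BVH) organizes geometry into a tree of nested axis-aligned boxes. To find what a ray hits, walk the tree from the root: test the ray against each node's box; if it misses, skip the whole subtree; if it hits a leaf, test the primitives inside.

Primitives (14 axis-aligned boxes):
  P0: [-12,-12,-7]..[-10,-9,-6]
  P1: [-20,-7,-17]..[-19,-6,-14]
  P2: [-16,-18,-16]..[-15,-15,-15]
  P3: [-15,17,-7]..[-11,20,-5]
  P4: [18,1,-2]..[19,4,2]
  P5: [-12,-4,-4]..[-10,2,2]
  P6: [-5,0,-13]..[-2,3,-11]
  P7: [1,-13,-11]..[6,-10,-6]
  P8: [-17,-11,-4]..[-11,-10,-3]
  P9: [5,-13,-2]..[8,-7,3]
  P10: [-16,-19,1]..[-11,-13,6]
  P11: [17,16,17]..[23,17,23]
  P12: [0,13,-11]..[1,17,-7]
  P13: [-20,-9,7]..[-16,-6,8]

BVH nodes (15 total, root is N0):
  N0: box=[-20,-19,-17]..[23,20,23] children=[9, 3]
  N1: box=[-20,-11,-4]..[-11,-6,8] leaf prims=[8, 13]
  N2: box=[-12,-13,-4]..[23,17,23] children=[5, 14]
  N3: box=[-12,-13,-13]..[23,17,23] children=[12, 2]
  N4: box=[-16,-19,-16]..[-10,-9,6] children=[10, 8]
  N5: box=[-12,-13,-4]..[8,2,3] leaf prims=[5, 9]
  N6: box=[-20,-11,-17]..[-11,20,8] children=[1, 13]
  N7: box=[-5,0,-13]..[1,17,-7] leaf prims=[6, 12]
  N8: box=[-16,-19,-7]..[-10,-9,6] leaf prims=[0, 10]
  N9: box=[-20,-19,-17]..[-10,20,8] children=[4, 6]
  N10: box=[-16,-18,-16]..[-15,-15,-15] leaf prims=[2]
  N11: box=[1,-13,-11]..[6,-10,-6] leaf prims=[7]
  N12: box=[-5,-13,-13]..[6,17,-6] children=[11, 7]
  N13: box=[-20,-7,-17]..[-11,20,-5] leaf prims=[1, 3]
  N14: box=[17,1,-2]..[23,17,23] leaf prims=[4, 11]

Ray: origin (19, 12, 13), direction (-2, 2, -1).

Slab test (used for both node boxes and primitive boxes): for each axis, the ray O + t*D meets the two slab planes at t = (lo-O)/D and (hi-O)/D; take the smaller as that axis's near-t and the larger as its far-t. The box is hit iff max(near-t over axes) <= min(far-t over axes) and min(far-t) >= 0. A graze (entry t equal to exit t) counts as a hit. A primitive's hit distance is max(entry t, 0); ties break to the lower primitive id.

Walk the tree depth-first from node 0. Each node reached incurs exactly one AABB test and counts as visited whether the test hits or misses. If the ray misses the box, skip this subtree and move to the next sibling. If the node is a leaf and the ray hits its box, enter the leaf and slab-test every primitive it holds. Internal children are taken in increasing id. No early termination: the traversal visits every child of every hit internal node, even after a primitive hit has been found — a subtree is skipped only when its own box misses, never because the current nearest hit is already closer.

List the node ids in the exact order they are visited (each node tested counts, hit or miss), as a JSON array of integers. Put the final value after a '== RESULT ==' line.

Trace the traversal:
N0 x:[-2,39/2] y:[-31/2,4] z:[-10,30] -> hit [-2,4], descend [3, 9]
  N3 x:[-2,31/2] y:[-25/2,5/2] z:[-10,26] -> hit [-2,5/2], descend [2, 12]
    N2 x:[-2,31/2] y:[-25/2,5/2] z:[-10,17] -> hit [-2,5/2], descend [5, 14]
      N5 x:[11/2,31/2] y:[-25/2,-5] z:[10,17] -> miss, prune
      N14 x:[-2,1] y:[-11/2,5/2] z:[-10,15] -> hit [-2,1] leaf, test {P4(miss), P11(miss)}
    N12 x:[13/2,12] y:[-25/2,5/2] z:[19,26] -> miss, prune
  N9 x:[29/2,39/2] y:[-31/2,4] z:[5,30] -> miss, prune

Summary -> nodes [0, 3, 2, 5, 14, 12, 9]; box-tests=7; leaf-entries=1; first=miss

== RESULT ==
[0, 3, 2, 5, 14, 12, 9]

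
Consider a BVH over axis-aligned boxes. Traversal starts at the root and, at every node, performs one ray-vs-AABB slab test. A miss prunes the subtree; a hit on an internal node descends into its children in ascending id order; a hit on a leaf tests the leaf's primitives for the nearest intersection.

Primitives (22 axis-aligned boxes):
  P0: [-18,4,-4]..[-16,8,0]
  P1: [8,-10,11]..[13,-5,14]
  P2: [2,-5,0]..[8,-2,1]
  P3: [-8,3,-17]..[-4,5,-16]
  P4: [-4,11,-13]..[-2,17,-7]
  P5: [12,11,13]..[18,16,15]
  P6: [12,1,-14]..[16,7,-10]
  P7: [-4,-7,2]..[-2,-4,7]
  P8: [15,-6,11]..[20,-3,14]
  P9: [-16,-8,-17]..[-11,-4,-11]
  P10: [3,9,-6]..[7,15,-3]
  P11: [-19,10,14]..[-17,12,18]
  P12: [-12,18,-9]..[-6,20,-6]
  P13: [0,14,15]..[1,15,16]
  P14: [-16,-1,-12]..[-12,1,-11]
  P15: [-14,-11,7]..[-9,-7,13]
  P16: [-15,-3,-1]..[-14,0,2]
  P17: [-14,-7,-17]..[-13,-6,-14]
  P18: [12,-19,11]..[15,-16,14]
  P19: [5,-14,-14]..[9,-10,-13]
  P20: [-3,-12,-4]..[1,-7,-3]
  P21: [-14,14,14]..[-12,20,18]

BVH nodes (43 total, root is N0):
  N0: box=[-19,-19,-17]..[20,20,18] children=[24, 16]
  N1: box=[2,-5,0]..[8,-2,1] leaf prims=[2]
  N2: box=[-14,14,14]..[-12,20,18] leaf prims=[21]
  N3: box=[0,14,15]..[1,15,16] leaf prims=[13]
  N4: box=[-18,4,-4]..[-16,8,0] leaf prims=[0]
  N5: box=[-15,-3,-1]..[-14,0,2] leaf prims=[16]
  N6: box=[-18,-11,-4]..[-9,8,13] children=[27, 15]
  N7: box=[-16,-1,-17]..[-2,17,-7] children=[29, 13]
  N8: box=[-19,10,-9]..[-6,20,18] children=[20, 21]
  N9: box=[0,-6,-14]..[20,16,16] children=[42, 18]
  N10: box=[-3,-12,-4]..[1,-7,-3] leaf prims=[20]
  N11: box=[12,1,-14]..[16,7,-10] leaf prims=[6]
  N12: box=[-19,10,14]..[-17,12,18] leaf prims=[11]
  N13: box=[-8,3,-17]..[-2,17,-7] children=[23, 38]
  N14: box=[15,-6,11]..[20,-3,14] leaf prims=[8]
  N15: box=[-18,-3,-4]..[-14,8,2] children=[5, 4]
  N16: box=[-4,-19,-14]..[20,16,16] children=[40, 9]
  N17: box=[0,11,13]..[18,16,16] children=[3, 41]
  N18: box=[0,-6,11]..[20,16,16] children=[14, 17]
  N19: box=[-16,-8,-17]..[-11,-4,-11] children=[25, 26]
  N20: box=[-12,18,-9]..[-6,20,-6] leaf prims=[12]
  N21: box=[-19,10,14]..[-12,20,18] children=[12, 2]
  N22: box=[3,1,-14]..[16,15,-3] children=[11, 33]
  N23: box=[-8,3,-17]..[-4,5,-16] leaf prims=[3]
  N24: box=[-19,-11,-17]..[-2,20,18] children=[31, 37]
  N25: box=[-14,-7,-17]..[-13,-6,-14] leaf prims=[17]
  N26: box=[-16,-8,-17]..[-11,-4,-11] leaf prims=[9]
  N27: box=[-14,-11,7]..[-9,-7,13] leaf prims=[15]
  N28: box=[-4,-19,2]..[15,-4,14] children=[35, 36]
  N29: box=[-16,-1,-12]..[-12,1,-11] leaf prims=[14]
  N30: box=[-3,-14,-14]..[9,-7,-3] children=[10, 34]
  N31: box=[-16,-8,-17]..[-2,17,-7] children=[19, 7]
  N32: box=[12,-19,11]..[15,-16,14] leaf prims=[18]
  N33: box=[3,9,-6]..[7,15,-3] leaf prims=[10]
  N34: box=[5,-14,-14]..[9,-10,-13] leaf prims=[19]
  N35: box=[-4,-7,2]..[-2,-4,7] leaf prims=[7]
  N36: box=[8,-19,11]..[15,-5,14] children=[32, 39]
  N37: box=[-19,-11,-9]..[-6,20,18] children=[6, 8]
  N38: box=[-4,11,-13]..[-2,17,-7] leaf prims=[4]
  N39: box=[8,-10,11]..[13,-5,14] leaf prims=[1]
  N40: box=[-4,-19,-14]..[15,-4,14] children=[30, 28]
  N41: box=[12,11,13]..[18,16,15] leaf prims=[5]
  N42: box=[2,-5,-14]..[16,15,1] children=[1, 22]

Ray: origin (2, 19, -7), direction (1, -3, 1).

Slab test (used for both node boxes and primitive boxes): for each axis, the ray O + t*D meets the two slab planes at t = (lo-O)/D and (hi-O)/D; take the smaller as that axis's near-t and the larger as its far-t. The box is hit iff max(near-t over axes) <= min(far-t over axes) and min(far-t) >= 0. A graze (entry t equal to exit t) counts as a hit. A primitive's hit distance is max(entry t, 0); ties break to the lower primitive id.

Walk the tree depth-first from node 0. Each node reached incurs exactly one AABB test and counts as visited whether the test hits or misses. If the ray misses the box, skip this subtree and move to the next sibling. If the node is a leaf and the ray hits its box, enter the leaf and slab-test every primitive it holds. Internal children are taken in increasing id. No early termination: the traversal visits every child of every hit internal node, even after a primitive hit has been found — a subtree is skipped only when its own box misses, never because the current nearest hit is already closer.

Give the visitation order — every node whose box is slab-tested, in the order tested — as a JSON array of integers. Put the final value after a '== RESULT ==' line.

Trace the traversal:
N0 x:[-21,18] y:[-1/3,38/3] z:[-10,25] -> hit [-1/3,38/3], descend [16, 24]
  N16 x:[-6,18] y:[1,38/3] z:[-7,23] -> hit [1,38/3], descend [9, 40]
    N9 x:[-2,18] y:[1,25/3] z:[-7,23] -> hit [1,25/3], descend [18, 42]
      N18 x:[-2,18] y:[1,25/3] z:[18,23] -> miss, prune
      N42 x:[0,14] y:[4/3,8] z:[-7,8] -> hit [4/3,8], descend [1, 22]
        N1 x:[0,6] y:[7,8] z:[7,8] -> miss, prune
        N22 x:[1,14] y:[4/3,6] z:[-7,4] -> hit [4/3,4], descend [11, 33]
          N11 x:[10,14] y:[4,6] z:[-7,-3] -> miss, prune
          N33 x:[1,5] y:[4/3,10/3] z:[1,4] -> hit [4/3,10/3] leaf, test {P10@t=4/3}
    N40 x:[-6,13] y:[23/3,38/3] z:[-7,21] -> hit [23/3,38/3], descend [28, 30]
      N28 x:[-6,13] y:[23/3,38/3] z:[9,21] -> hit [9,38/3], descend [35, 36]
        N35 x:[-6,-4] y:[23/3,26/3] z:[9,14] -> miss, prune
        N36 x:[6,13] y:[8,38/3] z:[18,21] -> miss, prune
      N30 x:[-5,7] y:[26/3,11] z:[-7,4] -> miss, prune
  N24 x:[-21,-4] y:[-1/3,10] z:[-10,25] -> miss, prune

15 AABB tests over nodes [0, 16, 9, 18, 42, 1, 22, 11, 33, 40, 28, 35, 36, 30, 24]; 1 leaf entered; closest P10.

== RESULT ==
[0, 16, 9, 18, 42, 1, 22, 11, 33, 40, 28, 35, 36, 30, 24]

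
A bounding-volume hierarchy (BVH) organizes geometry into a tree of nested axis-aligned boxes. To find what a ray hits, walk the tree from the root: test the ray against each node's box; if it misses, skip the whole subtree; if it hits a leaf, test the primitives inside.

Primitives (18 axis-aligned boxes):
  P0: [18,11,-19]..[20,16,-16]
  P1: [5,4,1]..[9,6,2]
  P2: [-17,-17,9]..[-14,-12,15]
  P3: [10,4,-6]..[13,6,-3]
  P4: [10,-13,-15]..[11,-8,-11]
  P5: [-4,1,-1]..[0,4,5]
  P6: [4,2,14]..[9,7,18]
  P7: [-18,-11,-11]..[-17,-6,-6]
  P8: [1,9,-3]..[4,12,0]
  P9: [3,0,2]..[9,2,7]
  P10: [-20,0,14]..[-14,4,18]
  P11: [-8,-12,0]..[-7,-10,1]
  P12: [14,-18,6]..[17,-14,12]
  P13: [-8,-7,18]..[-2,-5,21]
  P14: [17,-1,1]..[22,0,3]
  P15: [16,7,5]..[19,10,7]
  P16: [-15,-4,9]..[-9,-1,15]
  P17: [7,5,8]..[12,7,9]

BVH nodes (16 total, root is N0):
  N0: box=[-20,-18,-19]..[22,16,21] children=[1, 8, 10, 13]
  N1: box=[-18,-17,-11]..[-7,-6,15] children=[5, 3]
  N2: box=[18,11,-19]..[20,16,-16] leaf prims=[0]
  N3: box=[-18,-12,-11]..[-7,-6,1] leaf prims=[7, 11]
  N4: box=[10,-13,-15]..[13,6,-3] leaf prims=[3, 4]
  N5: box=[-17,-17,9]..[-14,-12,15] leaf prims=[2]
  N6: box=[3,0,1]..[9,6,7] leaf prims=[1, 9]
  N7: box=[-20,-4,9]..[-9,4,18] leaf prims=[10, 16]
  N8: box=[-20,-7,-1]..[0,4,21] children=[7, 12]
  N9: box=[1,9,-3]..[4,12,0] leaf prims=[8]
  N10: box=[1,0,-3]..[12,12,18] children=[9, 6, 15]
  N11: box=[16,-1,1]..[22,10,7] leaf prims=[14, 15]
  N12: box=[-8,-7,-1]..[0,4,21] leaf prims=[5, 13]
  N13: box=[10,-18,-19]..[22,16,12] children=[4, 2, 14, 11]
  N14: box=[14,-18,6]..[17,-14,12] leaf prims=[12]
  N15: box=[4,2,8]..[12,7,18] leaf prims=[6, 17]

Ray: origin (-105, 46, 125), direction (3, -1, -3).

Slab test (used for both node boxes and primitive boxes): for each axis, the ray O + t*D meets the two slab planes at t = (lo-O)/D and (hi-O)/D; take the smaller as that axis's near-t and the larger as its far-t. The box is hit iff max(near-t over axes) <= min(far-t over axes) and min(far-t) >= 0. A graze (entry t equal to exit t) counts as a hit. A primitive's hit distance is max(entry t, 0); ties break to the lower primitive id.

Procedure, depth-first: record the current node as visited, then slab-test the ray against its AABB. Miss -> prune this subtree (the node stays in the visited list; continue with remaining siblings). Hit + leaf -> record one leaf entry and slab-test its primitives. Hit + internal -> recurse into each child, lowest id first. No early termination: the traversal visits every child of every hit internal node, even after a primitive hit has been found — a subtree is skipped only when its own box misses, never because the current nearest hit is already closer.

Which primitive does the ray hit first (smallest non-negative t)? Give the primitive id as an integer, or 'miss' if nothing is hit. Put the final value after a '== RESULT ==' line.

Traverse from the root:
N0 x:[85/3,127/3] y:[30,64] z:[104/3,48] -> hit [104/3,127/3], descend [1, 8, 10, 13]
  N1 x:[29,98/3] y:[52,63] z:[110/3,136/3] -> miss, prune
  N8 x:[85/3,35] y:[42,53] z:[104/3,42] -> miss, prune
  N10 x:[106/3,39] y:[34,46] z:[107/3,128/3] -> hit [107/3,39], descend [6, 9, 15]
    N6 x:[36,38] y:[40,46] z:[118/3,124/3] -> miss, prune
    N9 x:[106/3,109/3] y:[34,37] z:[125/3,128/3] -> miss, prune
    N15 x:[109/3,39] y:[39,44] z:[107/3,39] -> hit [39,39] leaf, test {P6(miss), P17@t=39}
  N13 x:[115/3,127/3] y:[30,64] z:[113/3,48] -> hit [115/3,127/3], descend [2, 4, 11, 14]
    N2 x:[41,125/3] y:[30,35] z:[47,48] -> miss, prune
    N4 x:[115/3,118/3] y:[40,59] z:[128/3,140/3] -> miss, prune
    N11 x:[121/3,127/3] y:[36,47] z:[118/3,124/3] -> hit [121/3,124/3] leaf, test {P14(miss), P15(miss)}
    N14 x:[119/3,122/3] y:[60,64] z:[113/3,119/3] -> miss, prune

12 AABB tests over nodes [0, 1, 8, 10, 6, 9, 15, 13, 2, 4, 11, 14]; 2 leaves entered; closest P17.

== RESULT ==
17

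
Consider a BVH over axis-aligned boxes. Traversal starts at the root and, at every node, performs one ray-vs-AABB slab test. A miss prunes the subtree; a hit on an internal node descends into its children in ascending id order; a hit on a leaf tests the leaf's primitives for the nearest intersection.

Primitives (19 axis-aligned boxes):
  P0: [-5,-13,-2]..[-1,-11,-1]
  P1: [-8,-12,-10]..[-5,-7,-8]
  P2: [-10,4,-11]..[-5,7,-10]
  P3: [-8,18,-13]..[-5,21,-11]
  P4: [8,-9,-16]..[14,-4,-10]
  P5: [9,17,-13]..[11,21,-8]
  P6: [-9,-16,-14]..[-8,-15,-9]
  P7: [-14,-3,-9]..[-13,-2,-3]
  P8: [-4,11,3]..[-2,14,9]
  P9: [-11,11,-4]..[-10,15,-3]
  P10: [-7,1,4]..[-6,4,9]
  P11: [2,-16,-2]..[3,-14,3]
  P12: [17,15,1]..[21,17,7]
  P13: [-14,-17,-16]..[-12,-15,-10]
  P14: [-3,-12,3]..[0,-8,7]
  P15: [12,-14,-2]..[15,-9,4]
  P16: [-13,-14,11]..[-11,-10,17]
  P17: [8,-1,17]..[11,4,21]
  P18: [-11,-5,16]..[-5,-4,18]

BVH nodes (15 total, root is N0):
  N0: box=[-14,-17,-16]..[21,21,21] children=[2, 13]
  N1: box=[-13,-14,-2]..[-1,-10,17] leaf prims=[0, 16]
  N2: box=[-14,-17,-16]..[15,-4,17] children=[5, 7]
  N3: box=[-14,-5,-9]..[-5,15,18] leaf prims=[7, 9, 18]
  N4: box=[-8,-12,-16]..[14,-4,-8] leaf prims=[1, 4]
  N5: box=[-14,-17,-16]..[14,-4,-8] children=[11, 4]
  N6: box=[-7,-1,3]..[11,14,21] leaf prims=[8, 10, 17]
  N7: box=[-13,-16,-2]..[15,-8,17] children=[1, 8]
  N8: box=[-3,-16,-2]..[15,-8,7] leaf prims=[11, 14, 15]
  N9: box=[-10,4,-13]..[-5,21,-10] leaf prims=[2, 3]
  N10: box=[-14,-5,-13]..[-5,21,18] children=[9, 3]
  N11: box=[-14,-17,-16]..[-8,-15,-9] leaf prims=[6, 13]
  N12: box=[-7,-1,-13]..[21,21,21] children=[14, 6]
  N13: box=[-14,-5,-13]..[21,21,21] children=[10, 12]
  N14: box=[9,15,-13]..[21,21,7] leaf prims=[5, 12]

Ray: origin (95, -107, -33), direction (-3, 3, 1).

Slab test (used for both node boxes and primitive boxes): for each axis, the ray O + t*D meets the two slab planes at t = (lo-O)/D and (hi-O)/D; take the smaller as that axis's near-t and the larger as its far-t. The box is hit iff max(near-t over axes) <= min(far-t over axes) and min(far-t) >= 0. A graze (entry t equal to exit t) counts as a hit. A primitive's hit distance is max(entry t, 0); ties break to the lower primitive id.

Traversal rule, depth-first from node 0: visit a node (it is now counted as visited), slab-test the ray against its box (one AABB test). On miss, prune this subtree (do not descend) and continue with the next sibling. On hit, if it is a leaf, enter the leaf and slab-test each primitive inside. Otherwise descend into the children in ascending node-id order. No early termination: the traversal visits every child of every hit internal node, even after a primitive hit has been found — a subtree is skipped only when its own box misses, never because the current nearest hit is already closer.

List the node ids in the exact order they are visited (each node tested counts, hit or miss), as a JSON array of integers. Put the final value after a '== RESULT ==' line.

Traverse from the root:
N0 x:[74/3,109/3] y:[30,128/3] z:[17,54] -> hit [30,109/3], descend [2, 13]
  N2 x:[80/3,109/3] y:[30,103/3] z:[17,50] -> hit [30,103/3], descend [5, 7]
    N5 x:[27,109/3] y:[30,103/3] z:[17,25] -> miss, prune
    N7 x:[80/3,36] y:[91/3,33] z:[31,50] -> hit [31,33], descend [1, 8]
      N1 x:[32,36] y:[31,97/3] z:[31,50] -> hit [32,97/3] leaf, test {P0@t=32, P16(miss)}
      N8 x:[80/3,98/3] y:[91/3,33] z:[31,40] -> hit [31,98/3] leaf, test {P11@t=31, P14(miss), P15(miss)}
  N13 x:[74/3,109/3] y:[34,128/3] z:[20,54] -> hit [34,109/3], descend [10, 12]
    N10 x:[100/3,109/3] y:[34,128/3] z:[20,51] -> hit [34,109/3], descend [3, 9]
      N3 x:[100/3,109/3] y:[34,122/3] z:[24,51] -> hit [34,109/3] leaf, test {P7(miss), P9(miss), P18(miss)}
      N9 x:[100/3,35] y:[37,128/3] z:[20,23] -> miss, prune
    N12 x:[74/3,34] y:[106/3,128/3] z:[20,54] -> miss, prune

Summary -> nodes [0, 2, 5, 7, 1, 8, 13, 10, 3, 9, 12]; box-tests=11; leaf-entries=3; first=P11

== RESULT ==
[0, 2, 5, 7, 1, 8, 13, 10, 3, 9, 12]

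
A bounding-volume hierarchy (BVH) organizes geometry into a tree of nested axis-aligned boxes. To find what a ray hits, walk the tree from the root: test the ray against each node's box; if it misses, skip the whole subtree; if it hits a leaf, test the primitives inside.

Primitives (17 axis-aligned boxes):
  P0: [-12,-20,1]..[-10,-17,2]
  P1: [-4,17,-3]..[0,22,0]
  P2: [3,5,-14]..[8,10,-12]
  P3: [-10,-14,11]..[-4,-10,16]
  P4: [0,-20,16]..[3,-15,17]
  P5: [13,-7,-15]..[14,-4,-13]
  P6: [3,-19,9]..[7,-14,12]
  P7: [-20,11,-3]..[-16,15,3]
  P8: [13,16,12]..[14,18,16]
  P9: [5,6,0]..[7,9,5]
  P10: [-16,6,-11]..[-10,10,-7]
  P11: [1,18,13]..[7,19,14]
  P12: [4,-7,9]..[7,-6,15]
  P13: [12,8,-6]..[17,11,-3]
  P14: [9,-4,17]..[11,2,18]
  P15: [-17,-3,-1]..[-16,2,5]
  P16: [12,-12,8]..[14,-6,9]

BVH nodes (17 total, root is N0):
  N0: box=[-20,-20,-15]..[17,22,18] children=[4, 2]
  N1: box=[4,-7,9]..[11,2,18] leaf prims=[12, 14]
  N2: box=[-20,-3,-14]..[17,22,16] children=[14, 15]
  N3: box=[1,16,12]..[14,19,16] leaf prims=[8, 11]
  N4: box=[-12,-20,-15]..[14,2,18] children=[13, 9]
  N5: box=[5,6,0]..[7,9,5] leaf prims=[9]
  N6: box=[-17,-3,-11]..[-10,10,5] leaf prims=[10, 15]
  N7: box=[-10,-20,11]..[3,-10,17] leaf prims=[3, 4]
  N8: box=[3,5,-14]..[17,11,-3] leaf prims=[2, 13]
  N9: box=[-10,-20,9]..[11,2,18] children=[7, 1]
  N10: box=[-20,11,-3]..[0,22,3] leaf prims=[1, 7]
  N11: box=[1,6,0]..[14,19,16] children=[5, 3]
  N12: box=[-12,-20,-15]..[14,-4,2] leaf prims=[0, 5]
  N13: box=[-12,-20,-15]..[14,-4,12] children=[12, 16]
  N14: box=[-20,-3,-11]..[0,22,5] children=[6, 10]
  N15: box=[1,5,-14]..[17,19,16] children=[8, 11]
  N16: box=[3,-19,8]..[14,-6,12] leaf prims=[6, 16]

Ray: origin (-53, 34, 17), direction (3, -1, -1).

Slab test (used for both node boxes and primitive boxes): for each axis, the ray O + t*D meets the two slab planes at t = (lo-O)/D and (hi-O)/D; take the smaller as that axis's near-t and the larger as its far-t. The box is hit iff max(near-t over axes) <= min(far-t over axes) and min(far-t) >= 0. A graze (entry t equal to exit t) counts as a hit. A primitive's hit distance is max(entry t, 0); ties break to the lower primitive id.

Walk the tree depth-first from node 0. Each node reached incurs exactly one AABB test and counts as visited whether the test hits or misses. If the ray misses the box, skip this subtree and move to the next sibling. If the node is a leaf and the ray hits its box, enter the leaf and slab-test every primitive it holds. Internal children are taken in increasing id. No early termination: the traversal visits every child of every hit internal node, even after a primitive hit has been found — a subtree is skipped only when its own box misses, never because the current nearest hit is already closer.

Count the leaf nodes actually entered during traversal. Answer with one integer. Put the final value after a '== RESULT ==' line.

Trace the traversal:
N0 x:[11,70/3] y:[12,54] z:[-1,32] -> hit [12,70/3], descend [2, 4]
  N2 x:[11,70/3] y:[12,37] z:[1,31] -> hit [12,70/3], descend [14, 15]
    N14 x:[11,53/3] y:[12,37] z:[12,28] -> hit [12,53/3], descend [6, 10]
      N6 x:[12,43/3] y:[24,37] z:[12,28] -> miss, prune
      N10 x:[11,53/3] y:[12,23] z:[14,20] -> hit [14,53/3] leaf, test {P1@t=17, P7(miss)}
    N15 x:[18,70/3] y:[15,29] z:[1,31] -> hit [18,70/3], descend [8, 11]
      N8 x:[56/3,70/3] y:[23,29] z:[20,31] -> hit [23,70/3] leaf, test {P2(miss), P13@t=23}
      N11 x:[18,67/3] y:[15,28] z:[1,17] -> miss, prune
  N4 x:[41/3,67/3] y:[32,54] z:[-1,32] -> miss, prune

order=[0, 2, 14, 6, 10, 15, 8, 11, 4]  |boxes|=9  |leaves|=2  hit=P1

== RESULT ==
2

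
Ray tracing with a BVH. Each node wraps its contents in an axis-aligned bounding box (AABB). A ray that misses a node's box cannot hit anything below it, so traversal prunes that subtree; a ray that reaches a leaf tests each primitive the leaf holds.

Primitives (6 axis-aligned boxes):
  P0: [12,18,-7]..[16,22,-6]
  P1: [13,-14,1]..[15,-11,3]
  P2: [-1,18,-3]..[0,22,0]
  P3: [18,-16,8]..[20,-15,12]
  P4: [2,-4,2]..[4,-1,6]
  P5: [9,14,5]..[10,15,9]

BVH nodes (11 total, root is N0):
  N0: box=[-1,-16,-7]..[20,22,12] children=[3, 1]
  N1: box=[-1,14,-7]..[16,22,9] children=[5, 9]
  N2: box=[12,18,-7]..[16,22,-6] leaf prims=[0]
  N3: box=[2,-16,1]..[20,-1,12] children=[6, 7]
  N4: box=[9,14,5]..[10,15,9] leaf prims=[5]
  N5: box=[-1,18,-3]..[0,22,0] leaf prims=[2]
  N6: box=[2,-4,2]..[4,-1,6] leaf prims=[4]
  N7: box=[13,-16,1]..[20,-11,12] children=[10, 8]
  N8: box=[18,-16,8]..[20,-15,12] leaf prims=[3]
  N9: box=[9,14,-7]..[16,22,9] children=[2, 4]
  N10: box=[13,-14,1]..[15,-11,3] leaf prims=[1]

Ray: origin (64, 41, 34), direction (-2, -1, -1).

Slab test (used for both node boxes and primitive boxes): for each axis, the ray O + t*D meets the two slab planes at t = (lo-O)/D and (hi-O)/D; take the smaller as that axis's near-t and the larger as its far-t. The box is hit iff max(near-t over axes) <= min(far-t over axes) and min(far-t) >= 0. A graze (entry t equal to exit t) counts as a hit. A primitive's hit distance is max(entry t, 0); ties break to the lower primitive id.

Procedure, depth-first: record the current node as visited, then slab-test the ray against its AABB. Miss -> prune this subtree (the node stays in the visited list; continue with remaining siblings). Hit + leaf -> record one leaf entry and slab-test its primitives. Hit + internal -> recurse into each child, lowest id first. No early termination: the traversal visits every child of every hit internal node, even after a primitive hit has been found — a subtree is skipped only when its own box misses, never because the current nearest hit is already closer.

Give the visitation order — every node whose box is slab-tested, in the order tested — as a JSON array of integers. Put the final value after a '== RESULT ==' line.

Walk:
N0 x:[22,65/2] y:[19,57] z:[22,41] -> hit [22,65/2], descend [1, 3]
  N1 x:[24,65/2] y:[19,27] z:[25,41] -> hit [25,27], descend [5, 9]
    N5 x:[32,65/2] y:[19,23] z:[34,37] -> miss, prune
    N9 x:[24,55/2] y:[19,27] z:[25,41] -> hit [25,27], descend [2, 4]
      N2 x:[24,26] y:[19,23] z:[40,41] -> miss, prune
      N4 x:[27,55/2] y:[26,27] z:[25,29] -> hit [27,27] leaf, test {P5@t=27}
  N3 x:[22,31] y:[42,57] z:[22,33] -> miss, prune

Summary -> nodes [0, 1, 5, 9, 2, 4, 3]; box-tests=7; leaf-entries=1; first=P5

== RESULT ==
[0, 1, 5, 9, 2, 4, 3]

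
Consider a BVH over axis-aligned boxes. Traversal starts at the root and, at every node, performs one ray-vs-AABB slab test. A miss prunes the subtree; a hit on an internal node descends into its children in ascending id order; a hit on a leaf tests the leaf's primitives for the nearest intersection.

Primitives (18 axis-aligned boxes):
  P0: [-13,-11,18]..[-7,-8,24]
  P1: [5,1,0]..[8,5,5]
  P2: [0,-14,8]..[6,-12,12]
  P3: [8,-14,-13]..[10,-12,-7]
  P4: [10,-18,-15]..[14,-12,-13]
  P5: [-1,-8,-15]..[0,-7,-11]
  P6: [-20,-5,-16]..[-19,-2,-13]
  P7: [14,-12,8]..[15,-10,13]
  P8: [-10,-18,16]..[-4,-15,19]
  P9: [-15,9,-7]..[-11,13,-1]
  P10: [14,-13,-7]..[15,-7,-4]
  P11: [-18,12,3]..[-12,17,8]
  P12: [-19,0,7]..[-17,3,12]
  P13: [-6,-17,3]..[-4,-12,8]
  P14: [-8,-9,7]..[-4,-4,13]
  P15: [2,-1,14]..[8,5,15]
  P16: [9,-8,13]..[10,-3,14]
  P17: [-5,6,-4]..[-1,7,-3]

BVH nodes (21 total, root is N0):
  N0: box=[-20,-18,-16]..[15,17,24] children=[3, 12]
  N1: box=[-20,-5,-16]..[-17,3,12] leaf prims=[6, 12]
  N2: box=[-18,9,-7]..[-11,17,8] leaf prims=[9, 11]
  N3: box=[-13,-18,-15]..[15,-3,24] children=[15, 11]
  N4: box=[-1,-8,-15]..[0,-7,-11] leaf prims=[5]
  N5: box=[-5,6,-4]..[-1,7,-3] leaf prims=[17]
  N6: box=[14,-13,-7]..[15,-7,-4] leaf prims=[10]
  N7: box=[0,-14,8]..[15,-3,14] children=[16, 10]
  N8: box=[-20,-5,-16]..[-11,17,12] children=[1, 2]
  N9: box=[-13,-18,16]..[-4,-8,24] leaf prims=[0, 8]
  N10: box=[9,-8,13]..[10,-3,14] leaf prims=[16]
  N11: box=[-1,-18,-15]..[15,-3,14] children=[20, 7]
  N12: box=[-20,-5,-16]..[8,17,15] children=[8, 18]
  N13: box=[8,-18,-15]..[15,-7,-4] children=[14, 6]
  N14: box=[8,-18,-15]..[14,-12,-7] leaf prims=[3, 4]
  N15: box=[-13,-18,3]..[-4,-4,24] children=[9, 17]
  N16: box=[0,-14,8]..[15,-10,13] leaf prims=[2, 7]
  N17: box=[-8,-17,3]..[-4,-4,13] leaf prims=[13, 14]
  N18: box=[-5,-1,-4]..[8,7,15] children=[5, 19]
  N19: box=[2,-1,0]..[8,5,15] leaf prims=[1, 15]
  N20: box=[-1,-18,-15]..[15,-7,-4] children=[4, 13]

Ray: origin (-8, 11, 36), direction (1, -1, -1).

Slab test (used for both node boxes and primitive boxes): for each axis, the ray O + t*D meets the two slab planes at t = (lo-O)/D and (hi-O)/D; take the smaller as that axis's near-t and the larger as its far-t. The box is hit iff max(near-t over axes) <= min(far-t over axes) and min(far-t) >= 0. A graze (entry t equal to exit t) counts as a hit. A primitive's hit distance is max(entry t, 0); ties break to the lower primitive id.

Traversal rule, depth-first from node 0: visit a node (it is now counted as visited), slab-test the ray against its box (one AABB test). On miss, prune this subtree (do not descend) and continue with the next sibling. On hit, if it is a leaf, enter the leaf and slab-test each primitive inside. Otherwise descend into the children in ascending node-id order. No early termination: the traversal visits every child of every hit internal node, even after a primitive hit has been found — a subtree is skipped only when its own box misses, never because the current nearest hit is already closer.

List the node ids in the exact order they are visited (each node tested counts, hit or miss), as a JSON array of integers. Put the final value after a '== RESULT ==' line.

Walk:
N0 x:[-12,23] y:[-6,29] z:[12,52] -> hit [12,23], descend [3, 12]
  N3 x:[-5,23] y:[14,29] z:[12,51] -> hit [14,23], descend [11, 15]
    N11 x:[7,23] y:[14,29] z:[22,51] -> hit [22,23], descend [7, 20]
      N7 x:[8,23] y:[14,25] z:[22,28] -> hit [22,23], descend [10, 16]
        N10 x:[17,18] y:[14,19] z:[22,23] -> miss, prune
        N16 x:[8,23] y:[21,25] z:[23,28] -> hit [23,23] leaf, test {P2(miss), P7@t=23}
      N20 x:[7,23] y:[18,29] z:[40,51] -> miss, prune
    N15 x:[-5,4] y:[15,29] z:[12,33] -> miss, prune
  N12 x:[-12,16] y:[-6,16] z:[21,52] -> miss, prune

order=[0, 3, 11, 7, 10, 16, 20, 15, 12]  |boxes|=9  |leaves|=1  hit=P7

== RESULT ==
[0, 3, 11, 7, 10, 16, 20, 15, 12]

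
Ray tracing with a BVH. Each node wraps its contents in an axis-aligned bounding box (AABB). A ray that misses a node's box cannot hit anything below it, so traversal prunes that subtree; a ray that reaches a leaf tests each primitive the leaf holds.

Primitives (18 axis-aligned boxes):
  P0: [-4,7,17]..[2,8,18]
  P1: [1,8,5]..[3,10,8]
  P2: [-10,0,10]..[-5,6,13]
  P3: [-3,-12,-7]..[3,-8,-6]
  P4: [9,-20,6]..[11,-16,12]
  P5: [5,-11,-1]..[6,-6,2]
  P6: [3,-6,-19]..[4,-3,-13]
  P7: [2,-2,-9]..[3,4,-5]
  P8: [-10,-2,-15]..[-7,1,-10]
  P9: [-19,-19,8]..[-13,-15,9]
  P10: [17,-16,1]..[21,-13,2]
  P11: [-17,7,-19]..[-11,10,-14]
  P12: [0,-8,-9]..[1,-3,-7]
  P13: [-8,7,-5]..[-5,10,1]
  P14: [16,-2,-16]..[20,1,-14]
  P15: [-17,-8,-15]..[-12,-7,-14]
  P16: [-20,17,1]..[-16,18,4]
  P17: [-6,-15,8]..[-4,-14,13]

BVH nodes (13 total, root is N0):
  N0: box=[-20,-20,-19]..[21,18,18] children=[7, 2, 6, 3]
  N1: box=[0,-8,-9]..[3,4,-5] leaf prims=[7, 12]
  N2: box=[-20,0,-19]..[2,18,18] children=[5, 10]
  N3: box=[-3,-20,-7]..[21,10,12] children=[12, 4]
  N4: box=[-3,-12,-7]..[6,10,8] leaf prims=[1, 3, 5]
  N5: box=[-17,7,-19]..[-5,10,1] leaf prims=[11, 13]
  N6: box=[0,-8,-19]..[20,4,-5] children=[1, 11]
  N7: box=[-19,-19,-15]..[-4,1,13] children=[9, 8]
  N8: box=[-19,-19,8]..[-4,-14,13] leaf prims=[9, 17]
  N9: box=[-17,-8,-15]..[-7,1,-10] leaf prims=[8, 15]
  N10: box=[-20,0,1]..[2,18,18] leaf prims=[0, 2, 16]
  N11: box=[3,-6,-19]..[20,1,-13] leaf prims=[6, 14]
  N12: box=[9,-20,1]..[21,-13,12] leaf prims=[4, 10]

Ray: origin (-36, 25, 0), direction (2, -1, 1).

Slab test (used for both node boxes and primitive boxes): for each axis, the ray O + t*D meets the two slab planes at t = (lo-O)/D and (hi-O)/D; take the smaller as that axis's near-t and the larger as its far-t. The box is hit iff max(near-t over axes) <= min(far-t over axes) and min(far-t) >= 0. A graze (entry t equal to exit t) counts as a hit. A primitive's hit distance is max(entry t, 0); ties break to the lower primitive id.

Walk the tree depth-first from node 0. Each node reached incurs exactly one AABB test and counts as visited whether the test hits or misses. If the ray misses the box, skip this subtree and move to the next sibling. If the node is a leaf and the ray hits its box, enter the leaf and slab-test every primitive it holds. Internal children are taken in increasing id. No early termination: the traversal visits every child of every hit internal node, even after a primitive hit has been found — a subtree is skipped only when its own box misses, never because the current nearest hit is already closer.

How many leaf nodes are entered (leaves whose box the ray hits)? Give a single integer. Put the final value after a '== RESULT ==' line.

Walk:
N0 x:[8,57/2] y:[7,45] z:[-19,18] -> hit [8,18], descend [2, 3, 6, 7]
  N2 x:[8,19] y:[7,25] z:[-19,18] -> hit [8,18], descend [5, 10]
    N5 x:[19/2,31/2] y:[15,18] z:[-19,1] -> miss, prune
    N10 x:[8,19] y:[7,25] z:[1,18] -> hit [8,18] leaf, test {P0@t=17, P2(miss), P16(miss)}
  N3 x:[33/2,57/2] y:[15,45] z:[-7,12] -> miss, prune
  N6 x:[18,28] y:[21,33] z:[-19,-5] -> miss, prune
  N7 x:[17/2,16] y:[24,44] z:[-15,13] -> miss, prune

order=[0, 2, 5, 10, 3, 6, 7]  |boxes|=7  |leaves|=1  hit=P0

== RESULT ==
1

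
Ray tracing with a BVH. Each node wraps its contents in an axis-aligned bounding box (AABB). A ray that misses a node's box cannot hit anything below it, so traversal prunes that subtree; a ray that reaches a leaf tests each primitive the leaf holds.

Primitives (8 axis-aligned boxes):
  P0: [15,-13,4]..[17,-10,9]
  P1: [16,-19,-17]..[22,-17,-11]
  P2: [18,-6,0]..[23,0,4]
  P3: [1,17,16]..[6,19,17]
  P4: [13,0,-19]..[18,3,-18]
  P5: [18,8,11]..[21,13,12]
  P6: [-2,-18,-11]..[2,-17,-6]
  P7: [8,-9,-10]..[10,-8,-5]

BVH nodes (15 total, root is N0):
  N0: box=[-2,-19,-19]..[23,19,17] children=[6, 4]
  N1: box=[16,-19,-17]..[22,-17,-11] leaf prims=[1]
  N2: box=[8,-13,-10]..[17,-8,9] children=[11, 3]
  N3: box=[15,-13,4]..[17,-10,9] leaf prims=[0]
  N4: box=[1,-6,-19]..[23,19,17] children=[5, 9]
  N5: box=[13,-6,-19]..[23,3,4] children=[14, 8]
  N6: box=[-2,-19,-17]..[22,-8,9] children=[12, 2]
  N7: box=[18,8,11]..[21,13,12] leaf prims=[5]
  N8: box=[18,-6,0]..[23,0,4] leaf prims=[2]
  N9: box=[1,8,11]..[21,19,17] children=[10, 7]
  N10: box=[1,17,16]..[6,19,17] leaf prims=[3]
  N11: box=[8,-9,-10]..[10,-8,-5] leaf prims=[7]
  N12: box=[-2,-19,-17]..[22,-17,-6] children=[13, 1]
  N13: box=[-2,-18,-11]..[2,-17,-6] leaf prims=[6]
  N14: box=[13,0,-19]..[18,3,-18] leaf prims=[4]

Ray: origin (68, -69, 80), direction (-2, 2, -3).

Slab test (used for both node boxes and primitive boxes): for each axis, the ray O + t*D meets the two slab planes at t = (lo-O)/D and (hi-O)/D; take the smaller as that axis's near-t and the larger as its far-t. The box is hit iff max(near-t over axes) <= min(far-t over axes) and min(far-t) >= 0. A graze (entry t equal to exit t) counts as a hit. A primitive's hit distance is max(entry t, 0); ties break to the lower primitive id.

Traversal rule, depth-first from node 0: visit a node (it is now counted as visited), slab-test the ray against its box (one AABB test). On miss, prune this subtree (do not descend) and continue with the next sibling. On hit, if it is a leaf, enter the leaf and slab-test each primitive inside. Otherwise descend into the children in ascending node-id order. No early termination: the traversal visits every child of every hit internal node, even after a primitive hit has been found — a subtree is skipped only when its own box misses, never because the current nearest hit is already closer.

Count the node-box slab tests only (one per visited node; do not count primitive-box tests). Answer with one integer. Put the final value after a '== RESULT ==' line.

Walk:
N0 x:[45/2,35] y:[25,44] z:[21,33] -> hit [25,33], descend [4, 6]
  N4 x:[45/2,67/2] y:[63/2,44] z:[21,33] -> hit [63/2,33], descend [5, 9]
    N5 x:[45/2,55/2] y:[63/2,36] z:[76/3,33] -> miss, prune
    N9 x:[47/2,67/2] y:[77/2,44] z:[21,23] -> miss, prune
  N6 x:[23,35] y:[25,61/2] z:[71/3,97/3] -> hit [25,61/2], descend [2, 12]
    N2 x:[51/2,30] y:[28,61/2] z:[71/3,30] -> hit [28,30], descend [3, 11]
      N3 x:[51/2,53/2] y:[28,59/2] z:[71/3,76/3] -> miss, prune
      N11 x:[29,30] y:[30,61/2] z:[85/3,30] -> hit [30,30] leaf, test {P7@t=30}
    N12 x:[23,35] y:[25,26] z:[86/3,97/3] -> miss, prune

Visited [0, 4, 5, 9, 6, 2, 3, 11, 12]. Tests: 9 box, 1 leaf. Nearest: P7.

== RESULT ==
9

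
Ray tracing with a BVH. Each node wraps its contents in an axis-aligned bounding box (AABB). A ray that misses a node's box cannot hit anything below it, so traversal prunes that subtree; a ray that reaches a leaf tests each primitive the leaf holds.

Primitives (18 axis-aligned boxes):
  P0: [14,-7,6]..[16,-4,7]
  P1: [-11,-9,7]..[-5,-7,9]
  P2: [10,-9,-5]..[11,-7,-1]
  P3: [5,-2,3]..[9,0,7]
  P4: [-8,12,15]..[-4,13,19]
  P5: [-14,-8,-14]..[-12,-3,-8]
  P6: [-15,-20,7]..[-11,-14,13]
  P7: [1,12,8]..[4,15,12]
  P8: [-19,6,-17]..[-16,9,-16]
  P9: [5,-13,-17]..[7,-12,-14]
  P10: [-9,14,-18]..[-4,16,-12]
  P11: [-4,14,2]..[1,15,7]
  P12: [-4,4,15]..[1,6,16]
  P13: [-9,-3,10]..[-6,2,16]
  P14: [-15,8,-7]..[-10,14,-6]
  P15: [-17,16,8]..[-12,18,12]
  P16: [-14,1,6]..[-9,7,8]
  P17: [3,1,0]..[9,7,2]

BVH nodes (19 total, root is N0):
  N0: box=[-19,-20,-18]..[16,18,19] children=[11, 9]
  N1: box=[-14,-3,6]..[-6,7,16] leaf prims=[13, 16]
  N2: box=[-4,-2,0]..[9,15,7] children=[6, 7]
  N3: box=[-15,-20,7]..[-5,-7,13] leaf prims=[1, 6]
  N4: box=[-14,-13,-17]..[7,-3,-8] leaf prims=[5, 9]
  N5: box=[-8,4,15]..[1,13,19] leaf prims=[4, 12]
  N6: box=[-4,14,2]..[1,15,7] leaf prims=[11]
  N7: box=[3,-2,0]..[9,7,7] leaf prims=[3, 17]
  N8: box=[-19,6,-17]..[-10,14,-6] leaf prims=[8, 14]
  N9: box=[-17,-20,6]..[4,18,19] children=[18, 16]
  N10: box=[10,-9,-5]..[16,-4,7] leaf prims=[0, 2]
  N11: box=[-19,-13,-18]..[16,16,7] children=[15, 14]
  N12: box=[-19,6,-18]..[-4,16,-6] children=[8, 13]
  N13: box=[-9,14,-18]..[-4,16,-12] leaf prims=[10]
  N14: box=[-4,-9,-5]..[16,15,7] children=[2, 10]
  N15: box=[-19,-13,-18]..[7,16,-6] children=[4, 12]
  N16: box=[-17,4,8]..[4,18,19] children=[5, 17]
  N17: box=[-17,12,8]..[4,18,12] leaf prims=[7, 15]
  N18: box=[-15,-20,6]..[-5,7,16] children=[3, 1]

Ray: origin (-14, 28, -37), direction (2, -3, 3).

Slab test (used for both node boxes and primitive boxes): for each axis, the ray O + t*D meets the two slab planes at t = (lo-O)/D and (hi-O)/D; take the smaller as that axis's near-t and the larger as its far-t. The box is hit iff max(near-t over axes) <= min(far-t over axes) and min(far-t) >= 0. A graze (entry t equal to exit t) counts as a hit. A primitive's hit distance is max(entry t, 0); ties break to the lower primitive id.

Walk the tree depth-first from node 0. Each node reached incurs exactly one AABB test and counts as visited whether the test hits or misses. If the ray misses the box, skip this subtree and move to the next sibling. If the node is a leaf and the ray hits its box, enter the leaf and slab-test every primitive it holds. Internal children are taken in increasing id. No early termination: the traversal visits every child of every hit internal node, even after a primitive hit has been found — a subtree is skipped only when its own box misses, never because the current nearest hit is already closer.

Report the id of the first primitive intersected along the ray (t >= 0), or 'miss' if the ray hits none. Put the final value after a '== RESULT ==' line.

Traverse from the root:
N0 x:[-5/2,15] y:[10/3,16] z:[19/3,56/3] -> hit [19/3,15], descend [9, 11]
  N9 x:[-3/2,9] y:[10/3,16] z:[43/3,56/3] -> miss, prune
  N11 x:[-5/2,15] y:[4,41/3] z:[19/3,44/3] -> hit [19/3,41/3], descend [14, 15]
    N14 x:[5,15] y:[13/3,37/3] z:[32/3,44/3] -> hit [32/3,37/3], descend [2, 10]
      N2 x:[5,23/2] y:[13/3,10] z:[37/3,44/3] -> miss, prune
      N10 x:[12,15] y:[32/3,37/3] z:[32/3,44/3] -> hit [12,37/3] leaf, test {P0(miss), P2@t=12}
    N15 x:[-5/2,21/2] y:[4,41/3] z:[19/3,31/3] -> hit [19/3,31/3], descend [4, 12]
      N4 x:[0,21/2] y:[31/3,41/3] z:[20/3,29/3] -> miss, prune
      N12 x:[-5/2,5] y:[4,22/3] z:[19/3,31/3] -> miss, prune

order=[0, 9, 11, 14, 2, 10, 15, 4, 12]  |boxes|=9  |leaves|=1  hit=P2

== RESULT ==
2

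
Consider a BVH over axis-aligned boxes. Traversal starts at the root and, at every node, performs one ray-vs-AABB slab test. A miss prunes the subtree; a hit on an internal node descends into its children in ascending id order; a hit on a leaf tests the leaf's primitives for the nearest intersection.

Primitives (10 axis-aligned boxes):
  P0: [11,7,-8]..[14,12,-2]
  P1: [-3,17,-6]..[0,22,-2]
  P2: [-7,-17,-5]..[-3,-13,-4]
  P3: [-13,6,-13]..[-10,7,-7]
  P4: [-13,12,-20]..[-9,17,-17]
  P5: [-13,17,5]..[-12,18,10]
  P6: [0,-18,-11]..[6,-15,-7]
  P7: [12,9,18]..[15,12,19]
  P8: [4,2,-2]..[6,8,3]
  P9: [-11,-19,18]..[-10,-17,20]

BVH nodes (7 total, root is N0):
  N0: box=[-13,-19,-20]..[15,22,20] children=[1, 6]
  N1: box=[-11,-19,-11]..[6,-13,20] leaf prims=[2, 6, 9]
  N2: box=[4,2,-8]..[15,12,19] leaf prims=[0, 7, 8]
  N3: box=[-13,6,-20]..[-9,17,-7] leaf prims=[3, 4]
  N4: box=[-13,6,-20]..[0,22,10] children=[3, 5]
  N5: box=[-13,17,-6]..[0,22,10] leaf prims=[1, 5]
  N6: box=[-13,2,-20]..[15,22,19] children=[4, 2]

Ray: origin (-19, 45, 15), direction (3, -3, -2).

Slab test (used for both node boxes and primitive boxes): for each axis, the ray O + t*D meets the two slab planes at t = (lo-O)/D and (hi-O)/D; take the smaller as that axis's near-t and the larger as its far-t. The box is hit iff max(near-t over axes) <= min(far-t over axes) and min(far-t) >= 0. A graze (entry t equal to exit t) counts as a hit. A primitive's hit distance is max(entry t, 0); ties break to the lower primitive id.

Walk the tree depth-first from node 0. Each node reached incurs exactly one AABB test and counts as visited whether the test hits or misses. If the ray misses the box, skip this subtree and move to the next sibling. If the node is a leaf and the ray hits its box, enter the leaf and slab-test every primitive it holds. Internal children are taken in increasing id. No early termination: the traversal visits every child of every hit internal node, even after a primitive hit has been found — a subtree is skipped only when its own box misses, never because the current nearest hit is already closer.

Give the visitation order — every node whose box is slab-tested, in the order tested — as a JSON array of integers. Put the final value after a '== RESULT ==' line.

Walk:
N0 x:[2,34/3] y:[23/3,64/3] z:[-5/2,35/2] -> hit [23/3,34/3], descend [1, 6]
  N1 x:[8/3,25/3] y:[58/3,64/3] z:[-5/2,13] -> miss, prune
  N6 x:[2,34/3] y:[23/3,43/3] z:[-2,35/2] -> hit [23/3,34/3], descend [2, 4]
    N2 x:[23/3,34/3] y:[11,43/3] z:[-2,23/2] -> hit [11,34/3] leaf, test {P0@t=11, P7(miss), P8(miss)}
    N4 x:[2,19/3] y:[23/3,13] z:[5/2,35/2] -> miss, prune

Visited [0, 1, 6, 2, 4]. Tests: 5 box, 1 leaf. Nearest: P0.

== RESULT ==
[0, 1, 6, 2, 4]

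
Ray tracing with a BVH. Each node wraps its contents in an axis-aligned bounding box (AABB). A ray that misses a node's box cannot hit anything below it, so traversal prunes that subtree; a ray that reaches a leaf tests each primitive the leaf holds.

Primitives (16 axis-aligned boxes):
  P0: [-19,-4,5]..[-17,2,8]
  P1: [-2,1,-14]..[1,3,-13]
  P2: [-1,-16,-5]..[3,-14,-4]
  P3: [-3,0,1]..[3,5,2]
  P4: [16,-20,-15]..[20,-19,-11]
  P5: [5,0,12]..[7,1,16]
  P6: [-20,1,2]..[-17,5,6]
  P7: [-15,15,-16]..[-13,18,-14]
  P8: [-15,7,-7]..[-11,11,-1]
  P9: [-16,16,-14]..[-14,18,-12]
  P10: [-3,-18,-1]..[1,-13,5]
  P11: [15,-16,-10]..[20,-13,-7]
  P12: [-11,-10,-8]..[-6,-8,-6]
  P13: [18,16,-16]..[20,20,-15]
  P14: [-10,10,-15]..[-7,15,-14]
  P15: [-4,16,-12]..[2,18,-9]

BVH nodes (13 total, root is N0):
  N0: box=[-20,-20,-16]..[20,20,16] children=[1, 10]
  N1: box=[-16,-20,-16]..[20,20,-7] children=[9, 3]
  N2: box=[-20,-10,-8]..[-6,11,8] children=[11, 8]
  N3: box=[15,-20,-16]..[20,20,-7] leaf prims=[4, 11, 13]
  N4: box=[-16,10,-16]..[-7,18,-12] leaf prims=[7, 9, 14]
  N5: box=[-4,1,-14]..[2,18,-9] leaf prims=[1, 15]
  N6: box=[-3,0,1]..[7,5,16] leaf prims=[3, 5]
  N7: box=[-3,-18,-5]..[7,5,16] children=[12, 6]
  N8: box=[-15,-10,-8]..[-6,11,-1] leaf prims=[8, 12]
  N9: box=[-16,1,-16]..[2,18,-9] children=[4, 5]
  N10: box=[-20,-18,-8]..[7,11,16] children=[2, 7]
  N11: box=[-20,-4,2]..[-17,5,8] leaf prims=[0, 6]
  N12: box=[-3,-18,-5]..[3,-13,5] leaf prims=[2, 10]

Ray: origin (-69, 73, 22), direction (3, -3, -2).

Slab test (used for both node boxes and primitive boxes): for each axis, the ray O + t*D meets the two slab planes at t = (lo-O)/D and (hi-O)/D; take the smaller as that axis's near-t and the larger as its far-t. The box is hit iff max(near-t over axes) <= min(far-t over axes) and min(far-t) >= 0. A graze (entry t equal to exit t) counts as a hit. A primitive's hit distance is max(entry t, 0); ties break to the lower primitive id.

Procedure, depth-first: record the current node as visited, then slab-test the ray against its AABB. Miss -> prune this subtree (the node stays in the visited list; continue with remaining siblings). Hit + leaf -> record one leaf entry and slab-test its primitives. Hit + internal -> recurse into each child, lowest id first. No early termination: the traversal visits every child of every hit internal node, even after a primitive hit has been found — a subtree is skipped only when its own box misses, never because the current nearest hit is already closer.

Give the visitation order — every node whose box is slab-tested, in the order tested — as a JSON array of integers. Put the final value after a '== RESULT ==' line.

Trace the traversal:
N0 x:[49/3,89/3] y:[53/3,31] z:[3,19] -> hit [53/3,19], descend [1, 10]
  N1 x:[53/3,89/3] y:[53/3,31] z:[29/2,19] -> hit [53/3,19], descend [3, 9]
    N3 x:[28,89/3] y:[53/3,31] z:[29/2,19] -> miss, prune
    N9 x:[53/3,71/3] y:[55/3,24] z:[31/2,19] -> hit [55/3,19], descend [4, 5]
      N4 x:[53/3,62/3] y:[55/3,21] z:[17,19] -> hit [55/3,19] leaf, test {P7@t=55/3, P9(miss), P14(miss)}
      N5 x:[65/3,71/3] y:[55/3,24] z:[31/2,18] -> miss, prune
  N10 x:[49/3,76/3] y:[62/3,91/3] z:[3,15] -> miss, prune

7 AABB tests over nodes [0, 1, 3, 9, 4, 5, 10]; 1 leaf entered; closest P7.

== RESULT ==
[0, 1, 3, 9, 4, 5, 10]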